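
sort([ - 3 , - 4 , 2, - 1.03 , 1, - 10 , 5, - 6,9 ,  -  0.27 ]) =[  -  10,- 6, - 4, - 3 , - 1.03,  -  0.27 , 1, 2,  5, 9 ] 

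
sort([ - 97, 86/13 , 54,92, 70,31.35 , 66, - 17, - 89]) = [ - 97, - 89, - 17,86/13, 31.35, 54, 66,70, 92]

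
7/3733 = 7/3733 = 0.00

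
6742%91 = 8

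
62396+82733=145129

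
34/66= 17/33 = 0.52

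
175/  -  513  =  -175/513 = - 0.34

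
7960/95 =1592/19  =  83.79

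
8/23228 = 2/5807  =  0.00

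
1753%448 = 409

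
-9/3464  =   - 1 + 3455/3464 = -0.00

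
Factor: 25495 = 5^1*5099^1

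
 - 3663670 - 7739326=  - 11402996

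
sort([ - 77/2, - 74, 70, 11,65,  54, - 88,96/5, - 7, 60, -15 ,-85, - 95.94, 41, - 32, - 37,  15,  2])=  [ - 95.94,-88, - 85, - 74, - 77/2, - 37, - 32,  -  15, - 7,2, 11, 15,  96/5,41, 54, 60, 65,70 ] 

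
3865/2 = 1932 + 1/2 = 1932.50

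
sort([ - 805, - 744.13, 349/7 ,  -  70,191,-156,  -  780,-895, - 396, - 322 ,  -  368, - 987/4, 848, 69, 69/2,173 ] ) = [ - 895,-805, - 780, - 744.13,  -  396 ,  -  368, - 322,-987/4  , - 156, - 70,  69/2,349/7, 69, 173,191,848]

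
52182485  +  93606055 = 145788540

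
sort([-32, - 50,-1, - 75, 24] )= [ - 75,  -  50,- 32, - 1,24] 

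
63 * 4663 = 293769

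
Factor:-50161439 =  - 73^1*337^1*2039^1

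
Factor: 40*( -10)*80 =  - 32000 = - 2^8* 5^3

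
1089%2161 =1089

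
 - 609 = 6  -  615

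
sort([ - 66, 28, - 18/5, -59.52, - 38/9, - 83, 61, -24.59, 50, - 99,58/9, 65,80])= [ -99, - 83,- 66, - 59.52, - 24.59, - 38/9, - 18/5, 58/9, 28,  50,  61,65, 80]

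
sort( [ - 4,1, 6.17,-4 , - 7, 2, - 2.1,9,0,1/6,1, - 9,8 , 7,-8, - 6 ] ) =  [ - 9, - 8 , - 7,-6, - 4,- 4, - 2.1, 0,1/6,1, 1, 2,  6.17,  7,8,9 ] 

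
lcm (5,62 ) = 310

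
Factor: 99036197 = 13^2  *  41^1*14293^1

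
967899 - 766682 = 201217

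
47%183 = 47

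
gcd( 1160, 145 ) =145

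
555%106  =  25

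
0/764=0 = 0.00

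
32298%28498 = 3800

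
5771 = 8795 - 3024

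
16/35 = 16/35  =  0.46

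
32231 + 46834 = 79065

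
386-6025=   - 5639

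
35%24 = 11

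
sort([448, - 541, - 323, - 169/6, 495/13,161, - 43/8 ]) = [-541, - 323 , - 169/6, - 43/8,495/13,161,448 ] 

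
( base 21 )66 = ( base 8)204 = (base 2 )10000100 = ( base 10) 132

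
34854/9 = 3872 + 2/3 = 3872.67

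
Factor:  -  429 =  - 3^1*11^1*13^1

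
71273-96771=-25498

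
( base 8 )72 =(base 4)322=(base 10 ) 58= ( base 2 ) 111010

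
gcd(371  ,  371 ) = 371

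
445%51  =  37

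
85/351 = 85/351 =0.24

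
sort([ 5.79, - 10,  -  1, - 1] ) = [-10,- 1 , - 1,5.79 ]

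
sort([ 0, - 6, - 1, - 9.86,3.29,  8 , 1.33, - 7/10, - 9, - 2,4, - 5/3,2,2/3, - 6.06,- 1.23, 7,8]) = [ - 9.86  , - 9, - 6.06, - 6 , - 2, - 5/3, - 1.23, - 1, - 7/10,0,2/3,1.33, 2,3.29,4, 7,8,8]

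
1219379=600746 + 618633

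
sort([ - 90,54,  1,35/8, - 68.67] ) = [ - 90,-68.67,1, 35/8,54] 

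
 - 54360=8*(-6795) 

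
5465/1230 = 4 +109/246 =4.44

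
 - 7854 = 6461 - 14315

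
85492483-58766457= 26726026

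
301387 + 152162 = 453549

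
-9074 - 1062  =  -10136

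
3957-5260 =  - 1303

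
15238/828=7619/414 = 18.40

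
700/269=2+ 162/269=2.60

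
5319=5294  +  25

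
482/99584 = 241/49792 = 0.00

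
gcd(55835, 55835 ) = 55835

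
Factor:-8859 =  - 3^1*2953^1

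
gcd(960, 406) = 2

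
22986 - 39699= -16713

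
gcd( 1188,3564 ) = 1188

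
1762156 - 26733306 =-24971150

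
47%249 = 47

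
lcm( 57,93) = 1767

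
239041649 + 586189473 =825231122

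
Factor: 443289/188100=707/300= 2^ ( - 2 )*3^( - 1)*5^( - 2) * 7^1*101^1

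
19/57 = 1/3 = 0.33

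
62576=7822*8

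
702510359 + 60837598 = 763347957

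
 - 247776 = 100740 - 348516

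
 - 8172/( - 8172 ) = 1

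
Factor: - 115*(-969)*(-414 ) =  - 46134090=- 2^1*3^3 * 5^1*17^1*19^1*23^2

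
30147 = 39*773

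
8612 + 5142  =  13754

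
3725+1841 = 5566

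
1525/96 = 1525/96 = 15.89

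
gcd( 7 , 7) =7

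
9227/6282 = 9227/6282= 1.47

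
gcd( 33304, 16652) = 16652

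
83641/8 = 10455 + 1/8 = 10455.12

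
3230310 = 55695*58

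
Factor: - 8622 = -2^1*3^2 * 479^1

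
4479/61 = 73+26/61 = 73.43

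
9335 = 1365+7970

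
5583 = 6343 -760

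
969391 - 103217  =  866174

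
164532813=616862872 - 452330059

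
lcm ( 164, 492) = 492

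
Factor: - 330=  -  2^1*3^1*5^1 * 11^1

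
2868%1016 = 836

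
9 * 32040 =288360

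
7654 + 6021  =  13675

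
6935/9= 770 + 5/9 =770.56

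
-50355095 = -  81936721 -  - 31581626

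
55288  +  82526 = 137814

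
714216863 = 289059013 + 425157850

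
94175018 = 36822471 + 57352547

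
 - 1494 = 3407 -4901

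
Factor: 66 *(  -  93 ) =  - 6138 = -2^1 *3^2*11^1*31^1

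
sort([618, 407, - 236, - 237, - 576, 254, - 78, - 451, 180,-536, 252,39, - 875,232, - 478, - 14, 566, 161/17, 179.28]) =[ - 875 , - 576, -536,  -  478,-451, - 237, - 236, - 78, - 14,161/17, 39 , 179.28, 180,232,252,  254, 407, 566,618 ]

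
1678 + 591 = 2269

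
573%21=6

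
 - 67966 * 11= - 747626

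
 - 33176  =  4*(- 8294) 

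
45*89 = 4005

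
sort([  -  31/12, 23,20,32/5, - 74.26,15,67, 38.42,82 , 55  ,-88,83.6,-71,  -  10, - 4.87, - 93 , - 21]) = [ - 93, - 88,-74.26, - 71,-21, - 10, -4.87,-31/12,32/5,15 , 20,23, 38.42,55,67,82,83.6 ]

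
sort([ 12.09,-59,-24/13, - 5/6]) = [ - 59, - 24/13, - 5/6,12.09] 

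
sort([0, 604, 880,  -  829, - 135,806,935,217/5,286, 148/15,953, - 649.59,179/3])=[-829, - 649.59, - 135, 0,148/15,  217/5,179/3 , 286,604,806, 880,935, 953]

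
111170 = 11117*10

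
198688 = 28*7096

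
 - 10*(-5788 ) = 57880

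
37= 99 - 62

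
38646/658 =19323/329 = 58.73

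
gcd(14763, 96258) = 3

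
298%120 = 58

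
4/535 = 4/535 = 0.01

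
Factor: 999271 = 7^1*13^1*79^1*139^1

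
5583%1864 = 1855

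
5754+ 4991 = 10745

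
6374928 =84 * 75892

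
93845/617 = 152 + 61/617   =  152.10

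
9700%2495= 2215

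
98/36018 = 49/18009 = 0.00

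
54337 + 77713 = 132050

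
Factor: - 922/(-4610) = 5^( - 1 ) = 1/5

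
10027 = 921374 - 911347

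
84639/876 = 96 + 181/292 = 96.62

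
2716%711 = 583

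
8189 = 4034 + 4155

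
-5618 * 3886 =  - 21831548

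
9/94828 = 9/94828=0.00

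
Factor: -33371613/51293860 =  - 2^( - 2) * 3^2* 5^(-1 )*11^1*67^( -1)  *101^( - 1)*379^(-1)*521^1*647^1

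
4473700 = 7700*581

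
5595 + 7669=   13264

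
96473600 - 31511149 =64962451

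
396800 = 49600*8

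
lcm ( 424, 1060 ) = 2120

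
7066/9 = 785 +1/9 = 785.11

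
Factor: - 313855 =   -  5^1*41^1*1531^1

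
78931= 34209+44722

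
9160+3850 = 13010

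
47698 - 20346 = 27352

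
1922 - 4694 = -2772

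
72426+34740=107166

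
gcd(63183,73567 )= 1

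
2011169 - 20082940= - 18071771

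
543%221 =101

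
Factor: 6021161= 31^1*43^1*4517^1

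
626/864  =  313/432 =0.72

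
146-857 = - 711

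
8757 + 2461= 11218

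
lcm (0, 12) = 0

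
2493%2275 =218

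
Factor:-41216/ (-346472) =32/269 =2^5*269^( - 1 ) 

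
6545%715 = 110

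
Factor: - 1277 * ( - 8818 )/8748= 2^( - 1)*3^( - 7)*1277^1*4409^1 = 5630293/4374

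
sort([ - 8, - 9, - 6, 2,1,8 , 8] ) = [ - 9,-8,-6,1,2,8, 8]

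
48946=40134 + 8812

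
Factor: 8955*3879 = 3^4*5^1*199^1* 431^1 = 34736445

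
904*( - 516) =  - 466464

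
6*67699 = 406194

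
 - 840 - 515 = - 1355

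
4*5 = 20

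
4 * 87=348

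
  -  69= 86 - 155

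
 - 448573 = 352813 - 801386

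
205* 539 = 110495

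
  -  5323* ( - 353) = 1879019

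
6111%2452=1207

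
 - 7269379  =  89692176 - 96961555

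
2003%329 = 29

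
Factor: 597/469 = 3^1*7^( - 1 )*67^( -1)*199^1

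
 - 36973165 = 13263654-50236819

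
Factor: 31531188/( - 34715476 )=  - 3^1*13^1*107^1 * 709^(-1)*1889^1*12241^ (  -  1) = -7882797/8678869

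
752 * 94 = 70688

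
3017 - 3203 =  - 186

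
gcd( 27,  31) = 1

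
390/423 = 130/141 = 0.92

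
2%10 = 2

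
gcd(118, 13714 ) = 2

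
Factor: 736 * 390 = 2^6*3^1 * 5^1*13^1*23^1 = 287040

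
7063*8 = 56504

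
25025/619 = 25025/619 = 40.43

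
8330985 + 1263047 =9594032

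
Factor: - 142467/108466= -507/386 = - 2^( - 1)*3^1*13^2 * 193^( - 1 ) 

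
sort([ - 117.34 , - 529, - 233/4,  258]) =[ - 529,- 117.34 , - 233/4 , 258 ]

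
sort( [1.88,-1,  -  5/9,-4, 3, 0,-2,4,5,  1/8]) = [ - 4, -2, -1 ,  -  5/9,0, 1/8,  1.88, 3, 4, 5 ] 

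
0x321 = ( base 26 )14l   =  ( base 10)801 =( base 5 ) 11201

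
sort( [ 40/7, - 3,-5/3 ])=[- 3, - 5/3,40/7] 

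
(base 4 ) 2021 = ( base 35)3w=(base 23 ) 5M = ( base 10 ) 137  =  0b10001001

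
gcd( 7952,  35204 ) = 4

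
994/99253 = 142/14179=0.01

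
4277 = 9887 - 5610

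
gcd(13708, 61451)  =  1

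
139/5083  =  139/5083 = 0.03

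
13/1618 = 13/1618  =  0.01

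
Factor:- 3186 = -2^1*3^3*59^1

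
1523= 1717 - 194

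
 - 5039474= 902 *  ( - 5587)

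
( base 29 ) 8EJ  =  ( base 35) 5TD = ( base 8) 15761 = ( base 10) 7153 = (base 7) 26566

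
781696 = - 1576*( - 496) 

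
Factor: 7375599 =3^2*7^1*11^1*29^1*367^1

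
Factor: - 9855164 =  - 2^2*11^1*67^1*3343^1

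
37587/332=37587/332 = 113.21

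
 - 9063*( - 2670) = 24198210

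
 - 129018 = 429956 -558974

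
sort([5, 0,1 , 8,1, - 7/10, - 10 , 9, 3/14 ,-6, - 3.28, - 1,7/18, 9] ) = [  -  10, - 6, - 3.28 ,  -  1, - 7/10, 0,  3/14, 7/18, 1, 1,  5, 8, 9, 9 ] 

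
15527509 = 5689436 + 9838073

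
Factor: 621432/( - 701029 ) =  - 648/731 = - 2^3*3^4*17^( - 1 ) * 43^( -1 ) 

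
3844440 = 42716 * 90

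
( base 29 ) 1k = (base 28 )1l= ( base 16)31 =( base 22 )25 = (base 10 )49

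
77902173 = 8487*9179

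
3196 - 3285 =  - 89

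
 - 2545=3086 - 5631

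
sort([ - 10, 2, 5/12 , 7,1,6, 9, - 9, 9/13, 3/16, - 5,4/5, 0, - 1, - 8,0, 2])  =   [ - 10, - 9, - 8 , - 5  , - 1, 0, 0,3/16, 5/12, 9/13 , 4/5, 1, 2 , 2 , 6, 7, 9] 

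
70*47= 3290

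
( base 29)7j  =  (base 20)B2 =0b11011110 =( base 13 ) 141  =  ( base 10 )222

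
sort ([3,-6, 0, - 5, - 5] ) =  [  -  6, - 5, - 5, 0, 3 ] 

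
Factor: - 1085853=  - 3^1*23^1*15737^1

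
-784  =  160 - 944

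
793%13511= 793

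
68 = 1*68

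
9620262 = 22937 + 9597325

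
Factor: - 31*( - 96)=2^5*3^1*31^1 =2976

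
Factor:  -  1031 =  - 1031^1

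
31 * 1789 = 55459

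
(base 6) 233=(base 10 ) 93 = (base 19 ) 4h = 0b1011101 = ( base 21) 49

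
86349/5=86349/5 = 17269.80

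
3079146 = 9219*334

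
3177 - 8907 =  - 5730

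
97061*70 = 6794270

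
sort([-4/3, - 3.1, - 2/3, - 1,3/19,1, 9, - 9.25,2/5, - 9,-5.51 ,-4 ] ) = [ - 9.25, - 9, - 5.51,-4, - 3.1,  -  4/3, - 1, - 2/3,3/19,  2/5,1,9]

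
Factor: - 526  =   - 2^1*263^1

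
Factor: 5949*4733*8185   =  230461910145 = 3^2*5^1*661^1*1637^1* 4733^1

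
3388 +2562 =5950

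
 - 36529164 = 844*(  -  43281)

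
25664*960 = 24637440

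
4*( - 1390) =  - 5560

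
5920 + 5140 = 11060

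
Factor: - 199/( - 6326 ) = 2^( - 1 ) * 199^1*3163^( - 1)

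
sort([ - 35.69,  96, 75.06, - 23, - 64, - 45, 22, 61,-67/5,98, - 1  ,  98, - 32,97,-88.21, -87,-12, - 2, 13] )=[  -  88.21,-87,  -  64, -45, - 35.69, - 32 ,  -  23, - 67/5, - 12, - 2,-1,  13,22, 61,75.06, 96, 97, 98, 98 ]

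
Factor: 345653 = 7^1 * 11^1*67^2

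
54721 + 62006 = 116727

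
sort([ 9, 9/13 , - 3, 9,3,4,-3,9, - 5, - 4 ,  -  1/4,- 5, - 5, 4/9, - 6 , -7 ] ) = [-7, - 6 , - 5, - 5, - 5, - 4 ,-3, - 3 ,-1/4,  4/9,9/13,3, 4,9,9,9 ] 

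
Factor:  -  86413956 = - 2^2*3^1*53^1*83^1*1637^1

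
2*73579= 147158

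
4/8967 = 4/8967 =0.00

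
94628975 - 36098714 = 58530261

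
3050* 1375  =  4193750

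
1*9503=9503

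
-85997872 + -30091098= - 116088970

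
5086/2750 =1 + 1168/1375  =  1.85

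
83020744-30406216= 52614528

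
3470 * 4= 13880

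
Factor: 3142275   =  3^1*5^2*41897^1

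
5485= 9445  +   - 3960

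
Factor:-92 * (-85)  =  7820= 2^2*5^1 * 17^1*23^1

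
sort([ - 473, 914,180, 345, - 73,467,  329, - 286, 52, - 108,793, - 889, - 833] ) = [ - 889, - 833, - 473, - 286,-108, - 73 , 52,180, 329, 345,467, 793,914 ] 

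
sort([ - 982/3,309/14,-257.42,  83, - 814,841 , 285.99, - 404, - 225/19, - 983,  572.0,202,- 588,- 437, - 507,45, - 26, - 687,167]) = [ - 983, - 814, - 687, - 588, - 507, - 437, - 404 , - 982/3,-257.42, - 26, - 225/19,309/14,45, 83,167, 202,285.99,  572.0, 841]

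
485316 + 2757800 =3243116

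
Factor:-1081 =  - 23^1*47^1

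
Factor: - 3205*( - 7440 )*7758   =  2^5 *3^3*5^2 * 31^1*431^1*641^1 = 184991061600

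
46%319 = 46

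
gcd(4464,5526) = 18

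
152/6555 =8/345 = 0.02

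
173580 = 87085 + 86495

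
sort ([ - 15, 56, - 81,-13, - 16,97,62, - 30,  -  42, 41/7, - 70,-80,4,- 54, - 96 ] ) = [-96, - 81,  -  80, - 70, - 54, - 42, - 30, - 16,-15, - 13,4,41/7,56 , 62, 97 ] 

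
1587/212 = 7+ 103/212 = 7.49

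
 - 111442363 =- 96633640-14808723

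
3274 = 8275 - 5001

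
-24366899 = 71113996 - 95480895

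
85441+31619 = 117060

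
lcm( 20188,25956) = 181692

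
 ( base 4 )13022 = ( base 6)2042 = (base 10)458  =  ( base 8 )712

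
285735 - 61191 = 224544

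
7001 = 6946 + 55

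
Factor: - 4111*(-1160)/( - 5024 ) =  - 596095/628  =  - 2^(  -  2 )*5^1 *29^1*157^( - 1 )*4111^1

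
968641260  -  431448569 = 537192691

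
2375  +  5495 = 7870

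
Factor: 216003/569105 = 3^1*5^( - 1) *43^( - 1) * 89^1*809^1*2647^( - 1) 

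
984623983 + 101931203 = 1086555186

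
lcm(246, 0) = 0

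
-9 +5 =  - 4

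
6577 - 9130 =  - 2553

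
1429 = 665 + 764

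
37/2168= 37/2168 = 0.02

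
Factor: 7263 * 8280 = 60137640 = 2^3 * 3^5*5^1*23^1*269^1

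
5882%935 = 272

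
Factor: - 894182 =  - 2^1 * 67^1*6673^1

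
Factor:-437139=  -  3^2*48571^1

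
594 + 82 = 676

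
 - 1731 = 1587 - 3318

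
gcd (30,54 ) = 6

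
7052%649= 562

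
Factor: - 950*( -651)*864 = 2^6*3^4*5^2*7^1*19^1*31^1=534340800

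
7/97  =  7/97  =  0.07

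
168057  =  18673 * 9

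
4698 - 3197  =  1501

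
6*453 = 2718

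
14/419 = 14/419 = 0.03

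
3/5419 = 3/5419 = 0.00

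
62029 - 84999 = -22970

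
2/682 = 1/341 = 0.00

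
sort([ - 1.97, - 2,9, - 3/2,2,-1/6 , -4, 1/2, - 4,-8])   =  [  -  8,-4 , - 4, -2, - 1.97, - 3/2,- 1/6 , 1/2, 2, 9]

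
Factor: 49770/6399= 2^1*3^( - 2)*5^1*7^1 = 70/9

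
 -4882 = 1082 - 5964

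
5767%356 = 71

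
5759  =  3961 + 1798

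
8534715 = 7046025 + 1488690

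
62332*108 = 6731856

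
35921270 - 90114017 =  - 54192747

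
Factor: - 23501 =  - 71^1*331^1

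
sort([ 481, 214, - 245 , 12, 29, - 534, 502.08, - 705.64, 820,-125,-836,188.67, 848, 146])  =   [ - 836, - 705.64,-534, - 245, - 125 , 12,29,146,  188.67, 214,481, 502.08, 820, 848 ]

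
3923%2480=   1443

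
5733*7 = 40131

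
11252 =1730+9522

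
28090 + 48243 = 76333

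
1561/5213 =1561/5213 =0.30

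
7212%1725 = 312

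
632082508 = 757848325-125765817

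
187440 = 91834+95606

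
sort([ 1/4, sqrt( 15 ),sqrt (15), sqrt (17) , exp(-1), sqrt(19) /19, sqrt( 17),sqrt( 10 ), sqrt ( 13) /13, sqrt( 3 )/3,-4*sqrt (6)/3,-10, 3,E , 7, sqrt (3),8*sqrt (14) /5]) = [ - 10,-4*sqrt( 6 )/3 , sqrt ( 19)/19,1/4,sqrt (13 ) /13, exp(-1 ), sqrt(3 )/3, sqrt (3), E, 3, sqrt (10 ),sqrt( 15 ), sqrt(15),sqrt(17),sqrt (17), 8*sqrt (14)/5, 7 ] 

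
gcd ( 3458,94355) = 1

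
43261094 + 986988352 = 1030249446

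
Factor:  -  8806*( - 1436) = 12645416 = 2^3*7^1*17^1 * 37^1*359^1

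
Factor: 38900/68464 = 2^( - 2)*5^2*11^( - 1)= 25/44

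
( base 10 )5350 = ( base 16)14e6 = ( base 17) 118C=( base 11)4024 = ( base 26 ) 7NK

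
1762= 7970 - 6208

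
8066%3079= 1908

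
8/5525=8/5525= 0.00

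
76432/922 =38216/461 = 82.90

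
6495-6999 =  - 504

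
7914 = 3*2638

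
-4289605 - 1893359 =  - 6182964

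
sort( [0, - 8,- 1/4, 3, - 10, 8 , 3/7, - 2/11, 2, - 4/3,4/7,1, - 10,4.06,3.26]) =[ - 10,  -  10, - 8, - 4/3, - 1/4 , - 2/11,0,3/7,  4/7,1,2, 3,3.26,4.06,8]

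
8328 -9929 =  - 1601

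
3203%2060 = 1143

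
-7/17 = -7/17  =  - 0.41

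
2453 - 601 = 1852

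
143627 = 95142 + 48485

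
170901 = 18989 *9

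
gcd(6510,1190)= 70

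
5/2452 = 5/2452=0.00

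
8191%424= 135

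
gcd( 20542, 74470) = 2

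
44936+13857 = 58793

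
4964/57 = 4964/57 = 87.09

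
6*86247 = 517482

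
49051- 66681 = -17630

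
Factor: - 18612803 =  - 11^1  *31^1*54583^1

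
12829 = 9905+2924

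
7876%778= 96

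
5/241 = 5/241 = 0.02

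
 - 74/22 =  - 37/11  =  - 3.36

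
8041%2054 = 1879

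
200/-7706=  - 100/3853 = - 0.03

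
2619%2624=2619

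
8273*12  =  99276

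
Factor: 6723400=2^3*5^2* 33617^1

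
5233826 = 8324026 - 3090200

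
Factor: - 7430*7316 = - 2^3*5^1*31^1*59^1*743^1 = -54357880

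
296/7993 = 296/7993=0.04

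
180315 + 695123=875438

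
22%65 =22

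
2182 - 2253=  - 71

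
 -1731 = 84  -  1815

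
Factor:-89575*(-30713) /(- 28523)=-2751116975/28523  =  -5^2*11^( - 1) *2593^(-1)  *3583^1*30713^1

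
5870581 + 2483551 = 8354132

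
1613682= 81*19922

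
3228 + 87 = 3315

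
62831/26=2416 + 15/26= 2416.58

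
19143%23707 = 19143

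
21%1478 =21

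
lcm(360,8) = 360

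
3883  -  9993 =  - 6110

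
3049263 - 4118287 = -1069024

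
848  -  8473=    - 7625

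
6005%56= 13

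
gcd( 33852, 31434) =2418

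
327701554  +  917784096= 1245485650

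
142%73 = 69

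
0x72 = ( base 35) 39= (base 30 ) 3o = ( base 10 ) 114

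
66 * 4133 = 272778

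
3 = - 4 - - 7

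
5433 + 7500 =12933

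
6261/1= 6261 = 6261.00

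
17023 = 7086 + 9937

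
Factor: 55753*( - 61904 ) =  - 2^4*53^1*73^1*127^1 * 439^1= - 3451333712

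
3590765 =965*3721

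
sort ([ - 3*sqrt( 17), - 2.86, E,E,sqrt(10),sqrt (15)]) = [ - 3 * sqrt(17 ),  -  2.86, E,E,sqrt(10),sqrt( 15)]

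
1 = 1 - 0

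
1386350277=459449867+926900410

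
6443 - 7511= - 1068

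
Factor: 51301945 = 5^1*10260389^1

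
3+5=8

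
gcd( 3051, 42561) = 9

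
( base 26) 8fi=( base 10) 5816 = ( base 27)7qb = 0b1011010111000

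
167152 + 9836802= 10003954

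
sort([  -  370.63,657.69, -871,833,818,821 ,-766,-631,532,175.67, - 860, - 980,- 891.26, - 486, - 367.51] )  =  [ - 980, - 891.26,-871,- 860, - 766, - 631,-486, - 370.63,-367.51,175.67,  532,657.69,818, 821, 833]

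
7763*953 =7398139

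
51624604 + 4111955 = 55736559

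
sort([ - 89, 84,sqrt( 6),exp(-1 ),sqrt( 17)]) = [ - 89 , exp( - 1),sqrt( 6 ), sqrt(17 ),84]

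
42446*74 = 3141004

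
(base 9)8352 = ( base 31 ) 6BF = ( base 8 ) 13752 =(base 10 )6122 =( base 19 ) gi4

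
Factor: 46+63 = 109^1 = 109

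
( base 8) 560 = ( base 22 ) gg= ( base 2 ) 101110000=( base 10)368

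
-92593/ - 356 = 260 + 33/356 = 260.09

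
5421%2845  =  2576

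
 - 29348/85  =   - 29348/85= - 345.27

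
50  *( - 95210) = - 4760500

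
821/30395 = 821/30395 = 0.03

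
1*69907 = 69907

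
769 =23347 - 22578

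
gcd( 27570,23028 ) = 6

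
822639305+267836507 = 1090475812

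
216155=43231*5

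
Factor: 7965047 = 19^1*31^1*13523^1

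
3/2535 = 1/845=0.00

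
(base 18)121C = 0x196e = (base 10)6510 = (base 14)2530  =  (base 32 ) 6be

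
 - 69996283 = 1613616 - 71609899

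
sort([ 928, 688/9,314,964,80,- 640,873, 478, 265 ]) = [ - 640 , 688/9,80,  265 , 314,478, 873, 928,964]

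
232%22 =12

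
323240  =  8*40405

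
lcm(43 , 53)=2279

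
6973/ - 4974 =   -  2+2975/4974 = - 1.40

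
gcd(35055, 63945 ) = 45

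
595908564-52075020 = 543833544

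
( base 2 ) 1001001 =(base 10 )73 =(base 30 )2D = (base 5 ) 243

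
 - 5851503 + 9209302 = 3357799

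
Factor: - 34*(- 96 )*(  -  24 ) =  - 78336 = - 2^9*3^2*17^1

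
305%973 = 305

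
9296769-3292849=6003920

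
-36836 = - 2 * 18418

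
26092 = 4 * 6523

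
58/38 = 29/19  =  1.53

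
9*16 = 144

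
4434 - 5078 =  - 644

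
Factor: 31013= 31013^1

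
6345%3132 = 81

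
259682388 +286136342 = 545818730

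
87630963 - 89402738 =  - 1771775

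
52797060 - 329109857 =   -  276312797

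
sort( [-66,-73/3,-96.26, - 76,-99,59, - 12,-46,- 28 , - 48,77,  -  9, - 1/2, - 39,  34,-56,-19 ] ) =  [ - 99,-96.26, - 76, - 66, - 56, - 48,-46, - 39,  -  28,- 73/3,-19, - 12, - 9,-1/2,  34 , 59,77 ] 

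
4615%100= 15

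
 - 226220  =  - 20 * 11311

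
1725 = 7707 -5982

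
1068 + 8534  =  9602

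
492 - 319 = 173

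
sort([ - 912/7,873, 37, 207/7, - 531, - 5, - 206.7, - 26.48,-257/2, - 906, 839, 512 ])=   [ - 906, - 531,-206.7, - 912/7,- 257/2, - 26.48, - 5, 207/7,  37 , 512, 839, 873]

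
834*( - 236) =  - 196824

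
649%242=165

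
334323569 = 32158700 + 302164869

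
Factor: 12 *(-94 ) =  - 1128=- 2^3*3^1*47^1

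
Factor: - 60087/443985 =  - 20029/147995 = - 5^ (  -  1)*20029^1 *29599^( - 1)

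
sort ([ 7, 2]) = [ 2  ,  7 ]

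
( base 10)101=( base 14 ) 73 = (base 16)65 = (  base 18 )5b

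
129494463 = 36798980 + 92695483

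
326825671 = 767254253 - 440428582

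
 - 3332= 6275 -9607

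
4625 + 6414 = 11039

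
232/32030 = 116/16015 = 0.01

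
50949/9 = 5661  =  5661.00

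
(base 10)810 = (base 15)390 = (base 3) 1010000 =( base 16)32A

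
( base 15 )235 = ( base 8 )764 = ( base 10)500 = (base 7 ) 1313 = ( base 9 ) 615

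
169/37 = 169/37 = 4.57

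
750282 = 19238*39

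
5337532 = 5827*916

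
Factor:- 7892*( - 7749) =61155108 =2^2*3^3*7^1*41^1*1973^1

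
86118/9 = 9568 + 2/3 = 9568.67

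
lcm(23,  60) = 1380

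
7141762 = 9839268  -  2697506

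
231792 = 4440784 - 4208992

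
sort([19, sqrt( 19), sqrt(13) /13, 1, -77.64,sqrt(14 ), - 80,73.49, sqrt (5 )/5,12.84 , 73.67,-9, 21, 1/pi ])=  [ - 80,-77.64, - 9, sqrt( 13) /13, 1/pi, sqrt( 5 )/5,1, sqrt ( 14 ), sqrt(19) , 12.84,19,21,73.49, 73.67]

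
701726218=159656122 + 542070096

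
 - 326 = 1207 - 1533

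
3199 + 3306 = 6505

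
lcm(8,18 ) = 72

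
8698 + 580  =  9278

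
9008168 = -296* ( - 30433)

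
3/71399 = 3/71399 = 0.00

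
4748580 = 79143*60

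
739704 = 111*6664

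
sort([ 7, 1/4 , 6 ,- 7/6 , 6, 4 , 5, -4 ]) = [ - 4, - 7/6, 1/4, 4 , 5,6,6,7 ] 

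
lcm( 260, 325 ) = 1300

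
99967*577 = 57680959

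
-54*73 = - 3942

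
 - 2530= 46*( - 55 )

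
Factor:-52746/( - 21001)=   2^1*3^1*59^1*149^1*21001^( - 1)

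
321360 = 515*624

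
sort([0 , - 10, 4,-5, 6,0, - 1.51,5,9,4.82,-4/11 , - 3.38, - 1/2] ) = [ - 10 , -5,-3.38 ,- 1.51, - 1/2,-4/11,0,0,4, 4.82 , 5, 6,9 ] 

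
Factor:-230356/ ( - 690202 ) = 266/797  =  2^1 * 7^1*19^1*797^(-1 ) 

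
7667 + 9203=16870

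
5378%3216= 2162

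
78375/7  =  78375/7 = 11196.43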